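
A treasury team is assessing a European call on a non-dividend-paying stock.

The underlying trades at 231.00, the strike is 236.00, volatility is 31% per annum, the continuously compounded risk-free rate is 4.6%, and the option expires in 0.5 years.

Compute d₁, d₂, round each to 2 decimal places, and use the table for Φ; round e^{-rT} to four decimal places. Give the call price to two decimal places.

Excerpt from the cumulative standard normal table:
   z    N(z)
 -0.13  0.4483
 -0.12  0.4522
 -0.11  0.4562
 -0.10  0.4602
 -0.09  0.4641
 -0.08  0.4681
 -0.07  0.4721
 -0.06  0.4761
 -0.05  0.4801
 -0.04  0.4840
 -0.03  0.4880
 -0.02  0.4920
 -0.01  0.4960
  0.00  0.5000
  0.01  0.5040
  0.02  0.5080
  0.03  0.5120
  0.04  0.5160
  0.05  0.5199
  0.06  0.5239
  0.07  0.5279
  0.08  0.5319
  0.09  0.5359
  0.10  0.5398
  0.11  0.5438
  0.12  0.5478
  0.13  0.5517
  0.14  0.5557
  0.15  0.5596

20.40

σ√T = 0.31 × 0.7071 = 0.2192
d₁ = [ln(231/236) + (0.046 + 0.31²/2)·0.5] / 0.2192 = [-0.0214 + 0.0470] / 0.2192 = 0.1168 → 0.12
d₂ = d₁ − σ√T = 0.1168 − 0.2192 = -0.1024 → -0.10
e^(−rT) = e^(−0.046·0.5) = 0.9773
N(d₁) = N(0.12) = 0.5478;  N(d₂) = N(-0.10) = 0.4602
C = 231·0.5478 − 236·0.9773·0.4602 = 126.5418 − 106.1418 = 20.4000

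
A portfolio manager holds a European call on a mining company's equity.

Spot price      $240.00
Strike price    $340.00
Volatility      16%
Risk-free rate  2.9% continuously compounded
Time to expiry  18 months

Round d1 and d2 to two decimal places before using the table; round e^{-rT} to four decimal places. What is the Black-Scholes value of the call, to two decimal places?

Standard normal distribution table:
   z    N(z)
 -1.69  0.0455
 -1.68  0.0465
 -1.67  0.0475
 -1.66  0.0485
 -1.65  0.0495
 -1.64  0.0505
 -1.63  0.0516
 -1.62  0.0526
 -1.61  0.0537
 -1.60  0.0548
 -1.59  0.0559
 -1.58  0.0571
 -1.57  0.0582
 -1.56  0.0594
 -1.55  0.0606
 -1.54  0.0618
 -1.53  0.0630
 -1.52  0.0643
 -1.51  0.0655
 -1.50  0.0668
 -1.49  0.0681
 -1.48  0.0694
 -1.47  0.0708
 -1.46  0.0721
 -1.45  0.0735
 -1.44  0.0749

σ√T = 0.16·√1.5 = 0.1960
d₁ = [ln(240/340) + (0.029 + ½·0.16²)·1.5] / (σ√T) = (-0.3483 + 0.0627) / 0.1960 = -1.4575 ⇒ -1.46
d₂ = -1.4575 − 0.1960 = -1.6534 ⇒ -1.65
exp(−rT) = exp(−0.029·1.5) = 0.9574
N(d₁) = N(-1.46) = 0.0721;  N(d₂) = N(-1.65) = 0.0495
C = 240·0.0721 − 340·0.9574·0.0495 = 17.3040 − 16.1130 = 1.1910

$1.19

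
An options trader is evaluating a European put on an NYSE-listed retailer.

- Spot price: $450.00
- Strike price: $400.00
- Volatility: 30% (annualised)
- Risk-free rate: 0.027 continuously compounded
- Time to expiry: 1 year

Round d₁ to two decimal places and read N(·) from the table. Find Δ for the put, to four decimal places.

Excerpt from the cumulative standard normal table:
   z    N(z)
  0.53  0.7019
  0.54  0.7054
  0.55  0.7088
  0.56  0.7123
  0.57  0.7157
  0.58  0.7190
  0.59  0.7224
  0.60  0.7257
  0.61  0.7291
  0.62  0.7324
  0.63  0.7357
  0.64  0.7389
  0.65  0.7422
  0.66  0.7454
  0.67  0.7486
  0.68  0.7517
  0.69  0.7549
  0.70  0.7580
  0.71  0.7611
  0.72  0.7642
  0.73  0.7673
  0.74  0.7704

-0.2643

σ√T = 0.3 × 1.0000 = 0.3000
d₁ = [ln(450/400) + (0.027 + 0.3²/2)·1] / 0.3000 = [0.1178 + 0.0720] / 0.3000 = 0.6326 ⇒ 0.63
N(d₁) = N(0.63) = 0.7357
Δ_put = N(d₁) − 1 = 0.7357 − 1 = -0.2643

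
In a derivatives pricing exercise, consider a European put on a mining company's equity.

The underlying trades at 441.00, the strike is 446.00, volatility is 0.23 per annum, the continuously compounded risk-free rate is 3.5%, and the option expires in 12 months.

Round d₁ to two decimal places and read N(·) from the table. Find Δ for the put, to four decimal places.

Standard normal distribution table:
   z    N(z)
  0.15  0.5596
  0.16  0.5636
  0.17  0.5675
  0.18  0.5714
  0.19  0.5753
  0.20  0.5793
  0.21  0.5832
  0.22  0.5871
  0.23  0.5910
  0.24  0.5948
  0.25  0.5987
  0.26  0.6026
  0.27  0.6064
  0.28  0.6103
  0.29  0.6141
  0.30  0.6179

-0.4129

σ√T = 0.23·√1 = 0.2300
d₁ = [ln(441/446) + (0.035 + ½·0.23²)·1] / (σ√T) = (-0.0113 + 0.0615) / 0.2300 = 0.2182 which rounds to 0.22
N(d₁) = N(0.22) = 0.5871
Δ_put = N(d₁) − 1 = 0.5871 − 1 = -0.4129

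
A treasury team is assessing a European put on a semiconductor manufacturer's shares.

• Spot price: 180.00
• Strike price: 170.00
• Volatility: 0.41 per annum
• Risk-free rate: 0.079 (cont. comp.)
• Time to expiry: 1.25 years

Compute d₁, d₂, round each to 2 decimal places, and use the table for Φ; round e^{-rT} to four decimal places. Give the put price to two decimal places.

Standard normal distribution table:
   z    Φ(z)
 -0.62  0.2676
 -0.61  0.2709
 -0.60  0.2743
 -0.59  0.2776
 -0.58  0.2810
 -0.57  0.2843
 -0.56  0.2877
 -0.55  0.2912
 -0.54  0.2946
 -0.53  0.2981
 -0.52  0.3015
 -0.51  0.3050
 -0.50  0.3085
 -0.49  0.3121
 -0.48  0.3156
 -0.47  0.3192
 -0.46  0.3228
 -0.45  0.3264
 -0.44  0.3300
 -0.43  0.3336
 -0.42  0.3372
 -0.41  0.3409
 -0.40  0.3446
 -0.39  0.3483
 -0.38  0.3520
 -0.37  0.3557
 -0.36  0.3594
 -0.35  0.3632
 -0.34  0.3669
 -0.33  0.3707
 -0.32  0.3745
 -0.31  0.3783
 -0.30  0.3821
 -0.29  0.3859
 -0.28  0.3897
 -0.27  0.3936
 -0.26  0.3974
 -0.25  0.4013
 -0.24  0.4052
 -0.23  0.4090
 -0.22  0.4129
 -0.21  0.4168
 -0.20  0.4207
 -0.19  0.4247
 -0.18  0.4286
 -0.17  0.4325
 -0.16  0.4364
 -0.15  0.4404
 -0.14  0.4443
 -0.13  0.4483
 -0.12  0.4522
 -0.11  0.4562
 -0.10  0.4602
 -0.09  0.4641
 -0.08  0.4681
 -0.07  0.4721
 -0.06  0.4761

19.09

σ√T = 0.41·√1.25 = 0.4584
d₁ = [ln(180/170) + (0.079 + 0.41²/2)·1.25] / 0.4584 = [0.0572 + 0.2038] / 0.4584 = 0.5693 → 0.57
d₂ = d₁ − σ√T = 0.5693 − 0.4584 = 0.1109 → 0.11
exp(−rT) = exp(−0.079·1.25) = 0.9060
N(−d₂) = N(-0.11) = 0.4562;  N(−d₁) = N(-0.57) = 0.2843
P = 170·0.9060·0.4562 − 180·0.2843 = 70.2639 − 51.1740 = 19.0899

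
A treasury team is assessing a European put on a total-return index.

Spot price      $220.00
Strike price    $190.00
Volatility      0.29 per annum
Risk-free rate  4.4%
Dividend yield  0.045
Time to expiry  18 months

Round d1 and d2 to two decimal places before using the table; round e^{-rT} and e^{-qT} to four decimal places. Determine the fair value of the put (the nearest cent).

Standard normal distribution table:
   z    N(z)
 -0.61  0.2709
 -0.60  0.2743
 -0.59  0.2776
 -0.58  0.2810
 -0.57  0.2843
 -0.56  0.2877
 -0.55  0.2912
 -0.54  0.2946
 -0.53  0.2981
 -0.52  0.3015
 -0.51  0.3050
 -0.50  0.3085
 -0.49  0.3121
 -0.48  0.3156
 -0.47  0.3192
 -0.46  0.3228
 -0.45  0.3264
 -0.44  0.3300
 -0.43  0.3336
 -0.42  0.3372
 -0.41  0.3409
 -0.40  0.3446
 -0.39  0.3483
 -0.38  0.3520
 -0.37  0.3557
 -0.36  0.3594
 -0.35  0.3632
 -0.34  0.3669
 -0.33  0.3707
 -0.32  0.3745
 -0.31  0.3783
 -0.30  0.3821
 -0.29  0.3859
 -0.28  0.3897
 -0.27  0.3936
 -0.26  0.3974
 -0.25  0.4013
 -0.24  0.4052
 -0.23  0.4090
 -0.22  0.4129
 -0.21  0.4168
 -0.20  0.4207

$15.66

σ√T = 0.29·√1.5 = 0.3552
d₁ = [ln(220/190) + (0.044 − 0.045 + ½·0.29²)·1.5] / (σ√T) = (0.1466 + 0.0616) / 0.3552 = 0.5861 → 0.59
d₂ = 0.5861 − 0.3552 = 0.2310 → 0.23
exp(−qT) = exp(−0.045·1.5) = 0.9347;  exp(−rT) = exp(−0.044·1.5) = 0.9361
N(−d₂) = N(-0.23) = 0.4090;  N(−d₁) = N(-0.59) = 0.2776
P = 190·0.9361·0.4090 − 220·0.9347·0.2776 = 72.7443 − 57.0840 = 15.6603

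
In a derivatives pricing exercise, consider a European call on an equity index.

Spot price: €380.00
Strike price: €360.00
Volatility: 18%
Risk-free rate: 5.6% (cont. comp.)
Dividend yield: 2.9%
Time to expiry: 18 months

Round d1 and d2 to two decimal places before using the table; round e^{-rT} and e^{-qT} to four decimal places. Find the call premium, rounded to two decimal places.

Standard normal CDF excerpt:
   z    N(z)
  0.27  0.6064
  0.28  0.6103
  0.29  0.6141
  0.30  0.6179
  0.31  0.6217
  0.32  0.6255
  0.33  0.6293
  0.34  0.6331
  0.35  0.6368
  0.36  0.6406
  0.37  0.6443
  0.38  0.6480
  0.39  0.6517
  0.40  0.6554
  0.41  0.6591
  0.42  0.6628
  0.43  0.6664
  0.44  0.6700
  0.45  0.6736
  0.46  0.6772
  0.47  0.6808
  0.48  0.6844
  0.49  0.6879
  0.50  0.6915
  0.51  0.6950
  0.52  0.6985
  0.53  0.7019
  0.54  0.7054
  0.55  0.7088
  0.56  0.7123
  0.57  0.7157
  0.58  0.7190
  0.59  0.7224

€49.60

σ√T = 0.18·√1.5 = 0.2205
d₁ = [ln(380/360) + (0.056 − 0.029 + 0.18²/2)·1.5] / 0.2205 = [0.0541 + 0.0648] / 0.2205 = 0.5392 ≈ 0.54
d₂ = d₁ − σ√T = 0.5392 − 0.2205 = 0.3187 ≈ 0.32
e^(−qT) = e^(−0.029·1.5) = 0.9574;  e^(−rT) = e^(−0.056·1.5) = 0.9194
N(d₁) = N(0.54) = 0.7054;  N(d₂) = N(0.32) = 0.6255
C = 380·0.9574·0.7054 − 360·0.9194·0.6255 = 256.6330 − 207.0305 = 49.6025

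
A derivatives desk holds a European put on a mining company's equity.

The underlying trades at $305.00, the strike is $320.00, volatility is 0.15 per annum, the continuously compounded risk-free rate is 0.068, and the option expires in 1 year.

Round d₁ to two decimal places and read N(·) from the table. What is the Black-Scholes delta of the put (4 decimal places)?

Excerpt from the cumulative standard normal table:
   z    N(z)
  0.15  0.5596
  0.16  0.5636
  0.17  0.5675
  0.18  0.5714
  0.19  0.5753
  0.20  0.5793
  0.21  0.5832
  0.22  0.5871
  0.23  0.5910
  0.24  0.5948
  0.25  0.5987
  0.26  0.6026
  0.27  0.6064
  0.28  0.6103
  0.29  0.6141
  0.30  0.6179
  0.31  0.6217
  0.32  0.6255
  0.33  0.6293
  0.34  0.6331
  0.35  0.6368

T = 1;  σ√T = 0.1500
d₁ = [ln(305/320) + (0.068 + ½·0.15²)·1] / (σ√T) = (-0.0480 + 0.0793) / 0.1500 = 0.2083 ⇒ 0.21
N(d₁) = N(0.21) = 0.5832
Δ_put = N(d₁) − 1 = 0.5832 − 1 = -0.4168

-0.4168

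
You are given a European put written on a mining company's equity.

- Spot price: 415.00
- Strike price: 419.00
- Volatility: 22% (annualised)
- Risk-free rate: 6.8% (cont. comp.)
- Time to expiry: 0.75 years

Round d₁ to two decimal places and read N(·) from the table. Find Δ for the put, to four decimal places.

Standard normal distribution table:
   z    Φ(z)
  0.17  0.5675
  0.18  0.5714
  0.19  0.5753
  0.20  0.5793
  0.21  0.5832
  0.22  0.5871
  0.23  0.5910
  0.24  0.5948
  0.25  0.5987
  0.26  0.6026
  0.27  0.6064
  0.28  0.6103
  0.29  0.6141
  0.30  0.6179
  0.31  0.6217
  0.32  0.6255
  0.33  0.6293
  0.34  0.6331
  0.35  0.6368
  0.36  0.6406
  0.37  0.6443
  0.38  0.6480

σ√T = 0.22·√0.75 = 0.1905
d₁ = [ln(415/419) + (0.068 + ½·0.22²)·0.75] / (σ√T) = (-0.0096 + 0.0692) / 0.1905 = 0.3126 which rounds to 0.31
N(d₁) = N(0.31) = 0.6217
Δ_put = N(d₁) − 1 = 0.6217 − 1 = -0.3783

-0.3783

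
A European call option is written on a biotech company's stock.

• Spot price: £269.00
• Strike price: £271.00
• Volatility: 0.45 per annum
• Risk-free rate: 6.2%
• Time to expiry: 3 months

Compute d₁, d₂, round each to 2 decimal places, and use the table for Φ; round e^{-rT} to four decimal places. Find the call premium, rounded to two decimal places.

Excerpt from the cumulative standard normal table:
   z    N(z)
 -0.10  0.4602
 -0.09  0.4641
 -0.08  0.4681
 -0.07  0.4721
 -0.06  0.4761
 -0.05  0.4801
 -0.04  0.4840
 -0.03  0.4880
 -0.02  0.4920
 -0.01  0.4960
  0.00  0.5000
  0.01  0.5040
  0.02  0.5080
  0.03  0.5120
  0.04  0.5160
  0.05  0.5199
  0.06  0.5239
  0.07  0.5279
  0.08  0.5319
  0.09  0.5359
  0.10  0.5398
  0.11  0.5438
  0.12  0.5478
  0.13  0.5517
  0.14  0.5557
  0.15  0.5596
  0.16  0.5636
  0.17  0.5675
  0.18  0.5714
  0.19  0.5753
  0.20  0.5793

σ√T = 0.45 × 0.5000 = 0.2250
ln(S/K) + (r + σ²/2)T = ln(269/271) + (0.062 + 0.45²/2)·0.25 = -0.0074 + 0.0408 = 0.0334
d₁ = 0.0334 / 0.2250 = 0.1485 ≈ 0.15
d₂ = d₁ − σ√T = 0.1485 − 0.2250 = -0.0765 ≈ -0.08
e^(−rT) = e^(−0.062·0.25) = 0.9846
N(d₁) = N(0.15) = 0.5596;  N(d₂) = N(-0.08) = 0.4681
C = 269·0.5596 − 271·0.9846·0.4681 = 150.5324 − 124.9015 = 25.6309

£25.63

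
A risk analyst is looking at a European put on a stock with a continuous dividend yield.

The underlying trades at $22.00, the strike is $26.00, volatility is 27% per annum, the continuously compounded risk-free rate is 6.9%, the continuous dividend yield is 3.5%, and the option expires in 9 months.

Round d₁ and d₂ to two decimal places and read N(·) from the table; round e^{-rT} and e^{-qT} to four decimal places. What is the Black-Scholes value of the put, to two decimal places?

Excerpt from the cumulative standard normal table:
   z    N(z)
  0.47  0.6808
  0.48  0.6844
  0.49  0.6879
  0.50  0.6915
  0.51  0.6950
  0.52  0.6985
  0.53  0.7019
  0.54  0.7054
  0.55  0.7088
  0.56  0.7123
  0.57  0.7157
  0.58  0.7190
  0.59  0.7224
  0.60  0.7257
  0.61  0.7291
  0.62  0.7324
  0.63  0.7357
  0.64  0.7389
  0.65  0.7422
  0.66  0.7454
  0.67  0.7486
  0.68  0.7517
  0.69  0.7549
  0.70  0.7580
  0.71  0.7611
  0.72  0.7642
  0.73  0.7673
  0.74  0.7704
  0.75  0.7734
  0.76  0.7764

σ√T = 0.27 × 0.8660 = 0.2338
ln(S/K) + (r − q + σ²/2)T = ln(22/26) + (0.069 − 0.035 + 0.27²/2)·0.75 = -0.1671 + 0.0528 = -0.1142
d₁ = -0.1142 / 0.2338 = -0.4885 ≈ -0.49
d₂ = d₁ − σ√T = -0.4885 − 0.2338 = -0.7223 ≈ -0.72
exp(−qT) = exp(−0.035·0.75) = 0.9741;  exp(−rT) = exp(−0.069·0.75) = 0.9496
N(−d₂) = N(0.72) = 0.7642;  N(−d₁) = N(0.49) = 0.6879
P = 26·0.9496·0.7642 − 22·0.9741·0.6879 = 18.8678 − 14.7418 = 4.1260

$4.13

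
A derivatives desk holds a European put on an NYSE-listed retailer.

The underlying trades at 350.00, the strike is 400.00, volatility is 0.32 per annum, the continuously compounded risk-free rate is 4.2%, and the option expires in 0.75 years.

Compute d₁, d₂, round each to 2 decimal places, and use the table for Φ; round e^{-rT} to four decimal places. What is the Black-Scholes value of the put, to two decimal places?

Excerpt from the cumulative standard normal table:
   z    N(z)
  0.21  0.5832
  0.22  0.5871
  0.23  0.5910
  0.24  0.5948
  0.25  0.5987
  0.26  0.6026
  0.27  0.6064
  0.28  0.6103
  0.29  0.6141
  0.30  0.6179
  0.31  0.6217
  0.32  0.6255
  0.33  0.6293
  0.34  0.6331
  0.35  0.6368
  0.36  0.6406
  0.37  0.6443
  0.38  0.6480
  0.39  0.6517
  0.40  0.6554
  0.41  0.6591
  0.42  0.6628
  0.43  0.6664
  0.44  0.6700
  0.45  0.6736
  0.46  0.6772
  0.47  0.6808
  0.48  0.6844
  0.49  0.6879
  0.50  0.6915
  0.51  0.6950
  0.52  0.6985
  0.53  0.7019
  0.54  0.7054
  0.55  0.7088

σ√T = 0.32 × 0.8660 = 0.2771
d₁ = [ln(350/400) + (0.042 + 0.32²/2)·0.75] / 0.2771 = [-0.1335 + 0.0699] / 0.2771 = -0.2296 ≈ -0.23
d₂ = d₁ − σ√T = -0.2296 − 0.2771 = -0.5067 ≈ -0.51
exp(−rT) = exp(−0.042·0.75) = 0.9690
N(−d₂) = N(0.51) = 0.6950;  N(−d₁) = N(0.23) = 0.5910
P = 400·0.9690·0.6950 − 350·0.5910 = 269.3820 − 206.8500 = 62.5320

62.53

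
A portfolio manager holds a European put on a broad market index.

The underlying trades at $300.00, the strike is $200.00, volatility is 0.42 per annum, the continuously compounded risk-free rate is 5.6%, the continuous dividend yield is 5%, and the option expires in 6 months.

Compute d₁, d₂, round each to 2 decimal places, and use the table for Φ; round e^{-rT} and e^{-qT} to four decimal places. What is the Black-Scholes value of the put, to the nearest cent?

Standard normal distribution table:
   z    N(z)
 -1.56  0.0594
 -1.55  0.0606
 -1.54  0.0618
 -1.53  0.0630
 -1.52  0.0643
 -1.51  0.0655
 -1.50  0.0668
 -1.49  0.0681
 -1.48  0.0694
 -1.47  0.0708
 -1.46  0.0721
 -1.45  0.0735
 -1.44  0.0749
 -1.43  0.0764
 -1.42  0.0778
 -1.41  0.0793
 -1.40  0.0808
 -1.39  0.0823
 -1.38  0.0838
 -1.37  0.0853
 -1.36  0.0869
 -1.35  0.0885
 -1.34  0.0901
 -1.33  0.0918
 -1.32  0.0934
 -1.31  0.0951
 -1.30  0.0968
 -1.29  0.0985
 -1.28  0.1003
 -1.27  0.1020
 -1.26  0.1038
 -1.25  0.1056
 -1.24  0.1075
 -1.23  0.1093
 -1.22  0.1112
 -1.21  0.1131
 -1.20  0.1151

σ√T = 0.42·√0.5 = 0.2970
d₁ = [ln(300/200) + (0.056 − 0.05 + 0.42²/2)·0.5] / 0.2970 = [0.4055 + 0.0471] / 0.2970 = 1.5239 ⇒ 1.52
d₂ = d₁ − σ√T = 1.5239 − 0.2970 = 1.2269 ⇒ 1.23
e^(−qT) = e^(−0.05·0.5) = 0.9753;  e^(−rT) = e^(−0.056·0.5) = 0.9724
P = 200·0.9724·N(-1.23) − 300·0.9753·N(-1.52) = 200·0.9724·0.1093 − 300·0.9753·0.0643 = 21.2567 − 18.8135 = 2.4431

$2.44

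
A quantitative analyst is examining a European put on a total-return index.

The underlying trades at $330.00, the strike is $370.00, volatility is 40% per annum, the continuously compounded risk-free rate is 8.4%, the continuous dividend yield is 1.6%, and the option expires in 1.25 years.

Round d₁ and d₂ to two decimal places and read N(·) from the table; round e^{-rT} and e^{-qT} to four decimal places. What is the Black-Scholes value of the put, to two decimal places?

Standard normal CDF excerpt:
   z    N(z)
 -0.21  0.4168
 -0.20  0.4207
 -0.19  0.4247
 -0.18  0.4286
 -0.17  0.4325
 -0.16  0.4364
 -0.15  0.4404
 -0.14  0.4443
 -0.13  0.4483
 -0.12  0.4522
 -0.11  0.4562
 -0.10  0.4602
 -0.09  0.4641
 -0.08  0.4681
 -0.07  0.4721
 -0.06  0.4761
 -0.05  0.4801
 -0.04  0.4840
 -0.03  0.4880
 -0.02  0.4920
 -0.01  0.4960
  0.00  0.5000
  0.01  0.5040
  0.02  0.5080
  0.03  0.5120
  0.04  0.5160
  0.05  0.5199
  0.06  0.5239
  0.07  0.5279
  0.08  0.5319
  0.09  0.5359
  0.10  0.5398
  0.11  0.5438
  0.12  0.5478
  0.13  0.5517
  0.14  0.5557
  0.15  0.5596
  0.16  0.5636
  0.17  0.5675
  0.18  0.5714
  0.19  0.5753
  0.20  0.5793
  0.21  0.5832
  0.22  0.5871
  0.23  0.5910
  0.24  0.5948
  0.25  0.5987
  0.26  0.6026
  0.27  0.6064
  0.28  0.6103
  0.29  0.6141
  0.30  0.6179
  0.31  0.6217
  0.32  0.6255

$63.40

σ√T = 0.4 × 1.1180 = 0.4472
ln(S/K) + (r − q + σ²/2)T = ln(330/370) + (0.084 − 0.016 + 0.4²/2)·1.25 = -0.1144 + 0.1850 = 0.0706
d₁ = 0.0706 / 0.4472 = 0.1578 which rounds to 0.16
d₂ = d₁ − σ√T = 0.1578 − 0.4472 = -0.2894 which rounds to -0.29
e^(−qT) = e^(−0.016·1.25) = 0.9802;  e^(−rT) = e^(−0.084·1.25) = 0.9003
N(−d₂) = N(0.29) = 0.6141;  N(−d₁) = N(-0.16) = 0.4364
P = 370·0.9003·0.6141 − 330·0.9802·0.4364 = 204.5635 − 141.1606 = 63.4029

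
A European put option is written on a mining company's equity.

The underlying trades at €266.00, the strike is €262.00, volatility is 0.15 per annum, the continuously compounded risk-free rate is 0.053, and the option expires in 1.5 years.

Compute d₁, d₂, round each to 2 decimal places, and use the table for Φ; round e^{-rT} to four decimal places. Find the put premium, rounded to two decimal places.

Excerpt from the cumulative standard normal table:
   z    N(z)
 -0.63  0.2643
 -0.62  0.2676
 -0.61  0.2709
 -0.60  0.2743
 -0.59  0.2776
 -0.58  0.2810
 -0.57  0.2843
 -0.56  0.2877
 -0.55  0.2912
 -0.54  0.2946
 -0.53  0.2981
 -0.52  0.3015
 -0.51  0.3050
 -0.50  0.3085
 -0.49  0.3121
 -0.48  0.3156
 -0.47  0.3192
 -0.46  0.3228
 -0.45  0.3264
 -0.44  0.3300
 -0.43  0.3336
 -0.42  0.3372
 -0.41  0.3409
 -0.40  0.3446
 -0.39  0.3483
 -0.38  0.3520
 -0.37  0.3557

€9.54

σ√T = 0.15 × 1.2247 = 0.1837
d₁ = [ln(266/262) + (0.053 + 0.15²/2)·1.5] / 0.1837 = [0.0152 + 0.0964] / 0.1837 = 0.6071 which rounds to 0.61
d₂ = d₁ − σ√T = 0.6071 − 0.1837 = 0.4234 which rounds to 0.42
exp(−rT) = exp(−0.053·1.5) = 0.9236
N(−d₂) = N(-0.42) = 0.3372;  N(−d₁) = N(-0.61) = 0.2709
P = 262·0.9236·0.3372 − 266·0.2709 = 81.5967 − 72.0594 = 9.5373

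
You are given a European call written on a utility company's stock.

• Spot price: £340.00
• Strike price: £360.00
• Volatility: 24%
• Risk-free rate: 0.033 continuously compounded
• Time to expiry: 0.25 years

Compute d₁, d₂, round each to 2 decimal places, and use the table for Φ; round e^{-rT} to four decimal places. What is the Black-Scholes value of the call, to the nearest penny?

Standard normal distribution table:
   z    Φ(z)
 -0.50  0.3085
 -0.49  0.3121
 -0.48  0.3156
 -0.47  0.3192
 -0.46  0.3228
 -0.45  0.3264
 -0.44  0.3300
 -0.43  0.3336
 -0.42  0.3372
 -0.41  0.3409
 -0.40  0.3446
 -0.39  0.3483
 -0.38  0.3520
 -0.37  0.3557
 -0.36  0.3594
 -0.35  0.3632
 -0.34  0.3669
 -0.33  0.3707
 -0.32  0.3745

£9.52

σ√T = 0.24·√0.25 = 0.1200
d₁ = [ln(340/360) + (0.033 + ½·0.24²)·0.25] / (σ√T) = (-0.0572 + 0.0155) / 0.1200 = -0.3476 ⇒ -0.35
d₂ = -0.3476 − 0.1200 = -0.4676 ⇒ -0.47
e^(−rT) = e^(−0.033·0.25) = 0.9918
C = 340·N(-0.35) − 360·0.9918·N(-0.47) = 340·0.3632 − 360·0.9918·0.3192 = 123.4880 − 113.9697 = 9.5183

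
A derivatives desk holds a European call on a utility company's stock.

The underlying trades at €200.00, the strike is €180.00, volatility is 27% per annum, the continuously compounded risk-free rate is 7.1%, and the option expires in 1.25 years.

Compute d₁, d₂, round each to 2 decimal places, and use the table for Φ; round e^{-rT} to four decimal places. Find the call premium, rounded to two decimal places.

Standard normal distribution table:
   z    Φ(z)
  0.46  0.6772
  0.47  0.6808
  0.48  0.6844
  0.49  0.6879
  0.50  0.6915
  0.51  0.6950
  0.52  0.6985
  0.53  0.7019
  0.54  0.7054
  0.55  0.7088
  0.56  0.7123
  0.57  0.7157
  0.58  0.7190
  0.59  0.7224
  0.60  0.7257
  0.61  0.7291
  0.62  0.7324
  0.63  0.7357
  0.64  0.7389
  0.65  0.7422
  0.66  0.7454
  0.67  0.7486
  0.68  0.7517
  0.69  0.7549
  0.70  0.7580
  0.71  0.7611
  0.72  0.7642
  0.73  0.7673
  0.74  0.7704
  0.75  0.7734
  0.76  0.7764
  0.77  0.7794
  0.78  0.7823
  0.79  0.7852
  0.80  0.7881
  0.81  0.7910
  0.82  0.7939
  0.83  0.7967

σ√T = 0.27 × 1.1180 = 0.3019
ln(S/K) + (r + σ²/2)T = ln(200/180) + (0.071 + 0.27²/2)·1.25 = 0.1054 + 0.1343 = 0.2397
d₁ = 0.2397 / 0.3019 = 0.7940 ⇒ 0.79
d₂ = d₁ − σ√T = 0.7940 − 0.3019 = 0.4921 ⇒ 0.49
exp(−rT) = exp(−0.071·1.25) = 0.9151
N(d₁) = N(0.79) = 0.7852;  N(d₂) = N(0.49) = 0.6879
C = 200·0.7852 − 180·0.9151·0.6879 = 157.0400 − 113.3095 = 43.7305

€43.73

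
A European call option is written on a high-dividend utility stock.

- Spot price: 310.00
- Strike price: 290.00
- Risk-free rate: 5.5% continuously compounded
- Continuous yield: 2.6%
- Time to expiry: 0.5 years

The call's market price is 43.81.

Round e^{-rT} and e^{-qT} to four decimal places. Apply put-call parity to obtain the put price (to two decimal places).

19.95

e^(−qT) = e^(−0.026·0.5) = 0.9871;  e^(−rT) = e^(−0.055·0.5) = 0.9729
Put-call parity: C − P = S·e^(−qT) − K·e^(−rT) = 310·0.9871 − 290·0.9729 = 306.0010 − 282.1410 = 23.8600
P = C − (C − P) = 43.81 − (23.8600) = 19.9500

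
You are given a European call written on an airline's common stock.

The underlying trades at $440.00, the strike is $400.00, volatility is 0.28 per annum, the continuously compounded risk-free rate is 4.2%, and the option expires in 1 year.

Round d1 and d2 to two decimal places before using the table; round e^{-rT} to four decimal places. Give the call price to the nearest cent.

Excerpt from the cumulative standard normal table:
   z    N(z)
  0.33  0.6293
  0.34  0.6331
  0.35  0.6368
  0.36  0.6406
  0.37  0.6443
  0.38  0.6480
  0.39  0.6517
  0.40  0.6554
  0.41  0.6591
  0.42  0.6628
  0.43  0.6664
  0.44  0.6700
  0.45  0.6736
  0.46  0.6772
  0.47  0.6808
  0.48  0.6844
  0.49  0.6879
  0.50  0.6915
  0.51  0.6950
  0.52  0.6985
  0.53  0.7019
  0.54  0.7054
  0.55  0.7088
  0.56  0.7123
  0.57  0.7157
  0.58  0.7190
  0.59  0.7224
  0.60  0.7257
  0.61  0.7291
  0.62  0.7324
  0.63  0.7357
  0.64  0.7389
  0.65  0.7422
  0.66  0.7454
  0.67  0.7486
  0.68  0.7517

$79.46

T = 1;  σ√T = 0.2800
d₁ = [ln(440/400) + (0.042 + 0.28²/2)·1] / 0.2800 = [0.0953 + 0.0812] / 0.2800 = 0.6304 which rounds to 0.63
d₂ = d₁ − σ√T = 0.6304 − 0.2800 = 0.3504 which rounds to 0.35
e^(−rT) = e^(−0.042·1) = 0.9589
N(d₁) = N(0.63) = 0.7357;  N(d₂) = N(0.35) = 0.6368
C = 440·0.7357 − 400·0.9589·0.6368 = 323.7080 − 244.2510 = 79.4570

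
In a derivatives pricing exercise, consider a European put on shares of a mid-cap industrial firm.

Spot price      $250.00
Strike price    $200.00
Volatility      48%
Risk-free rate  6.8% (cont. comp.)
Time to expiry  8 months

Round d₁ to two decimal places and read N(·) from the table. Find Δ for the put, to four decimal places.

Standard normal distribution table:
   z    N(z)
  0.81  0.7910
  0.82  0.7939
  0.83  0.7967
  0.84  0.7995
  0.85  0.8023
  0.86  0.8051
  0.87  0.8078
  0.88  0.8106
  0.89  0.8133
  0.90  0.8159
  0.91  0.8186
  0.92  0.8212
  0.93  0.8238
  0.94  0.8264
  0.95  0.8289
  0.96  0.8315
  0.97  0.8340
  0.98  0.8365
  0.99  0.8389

T = 0.6667;  σ√T = 0.3919
d₁ = [ln(250/200) + (0.068 + ½·0.48²)·0.6667] / (σ√T) = (0.2231 + 0.1221) / 0.3919 = 0.8810 → 0.88
N(d₁) = N(0.88) = 0.8106
Δ_put = N(d₁) − 1 = 0.8106 − 1 = -0.1894

-0.1894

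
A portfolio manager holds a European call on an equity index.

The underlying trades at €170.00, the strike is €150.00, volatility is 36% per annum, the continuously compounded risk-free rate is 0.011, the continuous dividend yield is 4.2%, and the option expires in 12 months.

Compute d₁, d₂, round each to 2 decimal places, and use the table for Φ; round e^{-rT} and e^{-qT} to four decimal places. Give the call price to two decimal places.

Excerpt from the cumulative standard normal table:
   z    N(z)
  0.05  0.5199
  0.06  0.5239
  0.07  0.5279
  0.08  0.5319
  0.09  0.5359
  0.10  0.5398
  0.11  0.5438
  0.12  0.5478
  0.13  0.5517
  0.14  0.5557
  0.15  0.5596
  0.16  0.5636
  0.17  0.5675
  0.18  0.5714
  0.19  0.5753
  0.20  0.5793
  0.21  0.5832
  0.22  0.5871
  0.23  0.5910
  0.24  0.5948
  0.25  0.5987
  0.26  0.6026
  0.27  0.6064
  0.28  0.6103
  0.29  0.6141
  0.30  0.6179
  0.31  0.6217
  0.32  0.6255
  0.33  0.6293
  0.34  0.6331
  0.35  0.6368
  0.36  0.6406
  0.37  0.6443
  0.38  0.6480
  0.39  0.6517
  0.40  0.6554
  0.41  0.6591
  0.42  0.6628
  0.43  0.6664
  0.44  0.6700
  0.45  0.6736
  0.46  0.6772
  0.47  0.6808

€30.30

T = 1;  σ√T = 0.3600
d₁ = [ln(170/150) + (0.011 − 0.042 + 0.36²/2)·1] / 0.3600 = [0.1252 + 0.0338] / 0.3600 = 0.4416 → 0.44
d₂ = d₁ − σ√T = 0.4416 − 0.3600 = 0.0816 → 0.08
exp(−qT) = exp(−0.042·1) = 0.9589;  exp(−rT) = exp(−0.011·1) = 0.9891
N(d₁) = N(0.44) = 0.6700;  N(d₂) = N(0.08) = 0.5319
C = 170·0.9589·0.6700 − 150·0.9891·0.5319 = 109.2187 − 78.9153 = 30.3034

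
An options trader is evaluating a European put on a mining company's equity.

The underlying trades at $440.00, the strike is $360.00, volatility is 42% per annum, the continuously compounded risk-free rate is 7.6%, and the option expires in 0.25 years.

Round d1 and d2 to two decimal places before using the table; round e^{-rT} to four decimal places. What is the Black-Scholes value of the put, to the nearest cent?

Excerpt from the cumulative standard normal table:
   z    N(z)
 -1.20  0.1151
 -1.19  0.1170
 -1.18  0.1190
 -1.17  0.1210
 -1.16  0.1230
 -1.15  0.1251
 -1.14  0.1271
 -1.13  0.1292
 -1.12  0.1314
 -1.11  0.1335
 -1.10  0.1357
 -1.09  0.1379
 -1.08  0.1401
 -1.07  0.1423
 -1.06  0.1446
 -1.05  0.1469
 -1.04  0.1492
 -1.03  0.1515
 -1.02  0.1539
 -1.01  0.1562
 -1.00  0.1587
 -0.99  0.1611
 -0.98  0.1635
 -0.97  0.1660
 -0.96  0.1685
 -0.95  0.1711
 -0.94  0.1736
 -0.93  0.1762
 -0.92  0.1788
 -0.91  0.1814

σ√T = 0.42·√0.25 = 0.2100
d₁ = [ln(440/360) + (0.076 + 0.42²/2)·0.25] / 0.2100 = [0.2007 + 0.0410] / 0.2100 = 1.1511 which rounds to 1.15
d₂ = d₁ − σ√T = 1.1511 − 0.2100 = 0.9411 which rounds to 0.94
e^(−rT) = e^(−0.076·0.25) = 0.9812
N(−d₂) = N(-0.94) = 0.1736;  N(−d₁) = N(-1.15) = 0.1251
P = 360·0.9812·0.1736 − 440·0.1251 = 61.3211 − 55.0440 = 6.2771

$6.28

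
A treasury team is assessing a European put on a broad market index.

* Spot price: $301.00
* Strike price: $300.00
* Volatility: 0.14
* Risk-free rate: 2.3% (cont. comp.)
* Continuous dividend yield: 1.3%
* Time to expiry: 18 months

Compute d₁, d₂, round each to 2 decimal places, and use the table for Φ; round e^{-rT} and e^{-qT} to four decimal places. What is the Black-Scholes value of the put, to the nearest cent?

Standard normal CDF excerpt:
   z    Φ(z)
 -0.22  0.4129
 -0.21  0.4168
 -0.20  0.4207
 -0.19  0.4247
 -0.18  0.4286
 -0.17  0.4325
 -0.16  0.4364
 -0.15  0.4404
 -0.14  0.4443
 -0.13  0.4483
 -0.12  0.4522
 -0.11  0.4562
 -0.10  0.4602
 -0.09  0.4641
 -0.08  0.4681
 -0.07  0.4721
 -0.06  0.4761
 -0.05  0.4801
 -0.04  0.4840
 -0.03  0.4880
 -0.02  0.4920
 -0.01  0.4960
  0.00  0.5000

σ√T = 0.14 × 1.2247 = 0.1715
d₁ = [ln(301/300) + (0.023 − 0.013 + ½·0.14²)·1.5] / (σ√T) = (0.0033 + 0.0297) / 0.1715 = 0.1926 ≈ 0.19
d₂ = 0.1926 − 0.1715 = 0.0212 ≈ 0.02
e^(−qT) = e^(−0.013·1.5) = 0.9807;  e^(−rT) = e^(−0.023·1.5) = 0.9661
N(−d₂) = N(-0.02) = 0.4920;  N(−d₁) = N(-0.19) = 0.4247
P = 300·0.9661·0.4920 − 301·0.9807·0.4247 = 142.5964 − 125.3675 = 17.2289

$17.23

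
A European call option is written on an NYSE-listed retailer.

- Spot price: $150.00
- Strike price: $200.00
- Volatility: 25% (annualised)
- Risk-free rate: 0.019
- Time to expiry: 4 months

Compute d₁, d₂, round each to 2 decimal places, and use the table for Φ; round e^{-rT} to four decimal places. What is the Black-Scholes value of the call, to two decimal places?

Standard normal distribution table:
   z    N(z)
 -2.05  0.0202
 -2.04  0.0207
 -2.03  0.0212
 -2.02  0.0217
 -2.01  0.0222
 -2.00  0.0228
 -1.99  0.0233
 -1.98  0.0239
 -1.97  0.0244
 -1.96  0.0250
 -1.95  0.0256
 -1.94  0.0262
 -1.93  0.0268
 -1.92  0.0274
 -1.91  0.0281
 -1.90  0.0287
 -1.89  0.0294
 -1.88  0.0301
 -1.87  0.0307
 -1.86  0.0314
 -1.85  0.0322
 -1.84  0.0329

T = 0.3333;  σ√T = 0.1443
d₁ = [ln(150/200) + (0.019 + ½·0.25²)·0.3333] / (σ√T) = (-0.2877 + 0.0168) / 0.1443 = -1.8771 ⇒ -1.88
d₂ = -1.8771 − 0.1443 = -2.0214 ⇒ -2.02
e^(−rT) = e^(−0.019·0.3333) = 0.9937
N(d₁) = N(-1.88) = 0.0301;  N(d₂) = N(-2.02) = 0.0217
C = 150·0.0301 − 200·0.9937·0.0217 = 4.5150 − 4.3127 = 0.2023

$0.20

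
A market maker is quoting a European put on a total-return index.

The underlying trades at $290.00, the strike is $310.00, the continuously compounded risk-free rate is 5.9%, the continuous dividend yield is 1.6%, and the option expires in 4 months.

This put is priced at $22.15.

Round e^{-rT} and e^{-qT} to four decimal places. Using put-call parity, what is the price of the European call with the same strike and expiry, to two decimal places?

$6.66

exp(−qT) = exp(−0.016·0.3333) = 0.9947;  exp(−rT) = exp(−0.059·0.3333) = 0.9805
Put-call parity: C − P = S·e^(−qT) − K·e^(−rT) = 290·0.9947 − 310·0.9805 = 288.4630 − 303.9550 = -15.4920
C = P + (C − P) = 22.15 + (-15.4920) = 6.6580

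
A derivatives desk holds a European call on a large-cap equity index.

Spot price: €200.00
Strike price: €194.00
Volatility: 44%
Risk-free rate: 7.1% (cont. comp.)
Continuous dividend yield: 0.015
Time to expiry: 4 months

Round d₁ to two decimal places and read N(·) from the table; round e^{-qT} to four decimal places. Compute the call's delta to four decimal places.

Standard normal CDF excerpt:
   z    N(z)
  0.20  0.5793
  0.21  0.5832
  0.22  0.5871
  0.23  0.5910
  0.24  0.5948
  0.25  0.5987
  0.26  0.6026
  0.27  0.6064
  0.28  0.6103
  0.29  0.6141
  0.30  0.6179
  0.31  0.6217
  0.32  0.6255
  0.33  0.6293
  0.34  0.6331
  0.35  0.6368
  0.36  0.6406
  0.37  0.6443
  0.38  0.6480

σ√T = 0.44·√0.3333 = 0.2540
d₁ = [ln(200/194) + (0.071 − 0.015 + ½·0.44²)·0.3333] / (σ√T) = (0.0305 + 0.0509) / 0.2540 = 0.3204 → 0.32
N(d₁) = N(0.32) = 0.6255
Δ_call = exp(−qT)·N(d₁) = 0.9950·0.6255 = 0.6224

0.6224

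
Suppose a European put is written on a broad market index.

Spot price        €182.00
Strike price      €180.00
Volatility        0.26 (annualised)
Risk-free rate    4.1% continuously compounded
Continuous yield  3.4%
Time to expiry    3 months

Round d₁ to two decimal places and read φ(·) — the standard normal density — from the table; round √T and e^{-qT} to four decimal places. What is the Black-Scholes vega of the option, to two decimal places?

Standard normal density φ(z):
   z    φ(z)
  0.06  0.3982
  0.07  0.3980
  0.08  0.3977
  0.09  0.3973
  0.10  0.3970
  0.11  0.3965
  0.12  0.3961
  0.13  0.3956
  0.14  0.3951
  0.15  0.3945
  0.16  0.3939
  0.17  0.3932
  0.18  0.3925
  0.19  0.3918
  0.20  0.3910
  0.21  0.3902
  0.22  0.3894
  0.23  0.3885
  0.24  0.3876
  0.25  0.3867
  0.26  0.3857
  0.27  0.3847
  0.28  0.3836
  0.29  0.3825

T = 0.25;  σ√T = 0.1300
ln(S/K) + (r − q + σ²/2)T = ln(182/180) + (0.041 − 0.034 + 0.26²/2)·0.25 = 0.0110 + 0.0102 = 0.0212
d₁ = 0.0212 / 0.1300 = 0.1635 ⇒ 0.16
√T = √0.25 = 0.5000
φ(d₁) = φ(0.16) = 0.3939
exp(−qT) = exp(−0.034·0.25) = 0.9915
vega = S·exp(−qT)·φ(d₁)·√T = 182·0.9915·0.3939·0.5000 = 35.5402
(Call and put vega coincide under Black-Scholes.)

35.54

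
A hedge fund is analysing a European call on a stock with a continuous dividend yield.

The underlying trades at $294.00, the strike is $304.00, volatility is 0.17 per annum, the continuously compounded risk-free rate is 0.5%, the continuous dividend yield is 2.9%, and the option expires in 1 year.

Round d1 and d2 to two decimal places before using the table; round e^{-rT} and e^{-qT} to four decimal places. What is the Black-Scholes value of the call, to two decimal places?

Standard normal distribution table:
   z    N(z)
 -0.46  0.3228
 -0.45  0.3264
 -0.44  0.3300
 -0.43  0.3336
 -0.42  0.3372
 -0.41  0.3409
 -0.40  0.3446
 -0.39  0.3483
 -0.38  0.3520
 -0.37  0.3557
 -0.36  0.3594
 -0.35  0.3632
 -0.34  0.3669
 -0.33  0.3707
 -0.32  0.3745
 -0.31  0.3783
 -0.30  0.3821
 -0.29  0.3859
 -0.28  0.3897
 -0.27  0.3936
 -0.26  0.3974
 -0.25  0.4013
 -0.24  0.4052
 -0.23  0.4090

σ√T = 0.17·√1 = 0.1700
d₁ = [ln(294/304) + (0.005 − 0.029 + 0.17²/2)·1] / 0.1700 = [-0.0334 − 0.0095] / 0.1700 = -0.2529 → -0.25
d₂ = d₁ − σ√T = -0.2529 − 0.1700 = -0.4229 → -0.42
e^(−qT) = e^(−0.029·1) = 0.9714;  e^(−rT) = e^(−0.005·1) = 0.9950
C = 294·0.9714·N(-0.25) − 304·0.9950·N(-0.42) = 294·0.9714·0.4013 − 304·0.9950·0.3372 = 114.6079 − 101.9963 = 12.6117

$12.61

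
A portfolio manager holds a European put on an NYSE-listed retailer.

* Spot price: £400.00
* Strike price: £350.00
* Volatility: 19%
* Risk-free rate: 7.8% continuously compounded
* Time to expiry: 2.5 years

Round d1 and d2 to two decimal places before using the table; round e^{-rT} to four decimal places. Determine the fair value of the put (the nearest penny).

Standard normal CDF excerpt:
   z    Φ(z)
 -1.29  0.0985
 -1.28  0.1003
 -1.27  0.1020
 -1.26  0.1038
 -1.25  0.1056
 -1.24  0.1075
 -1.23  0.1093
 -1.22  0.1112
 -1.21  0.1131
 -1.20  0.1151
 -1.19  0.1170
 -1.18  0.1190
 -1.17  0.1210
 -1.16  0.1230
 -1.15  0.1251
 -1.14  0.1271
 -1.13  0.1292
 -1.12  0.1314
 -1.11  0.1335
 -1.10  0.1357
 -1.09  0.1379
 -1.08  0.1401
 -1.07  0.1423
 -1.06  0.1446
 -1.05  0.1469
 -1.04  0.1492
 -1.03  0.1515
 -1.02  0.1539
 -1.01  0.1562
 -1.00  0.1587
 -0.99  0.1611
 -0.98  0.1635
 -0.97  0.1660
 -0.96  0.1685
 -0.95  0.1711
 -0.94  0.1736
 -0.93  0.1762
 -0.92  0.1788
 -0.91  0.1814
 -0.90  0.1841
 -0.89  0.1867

T = 2.5;  σ√T = 0.3004
d₁ = [ln(400/350) + (0.078 + 0.19²/2)·2.5] / 0.3004 = [0.1335 + 0.2401] / 0.3004 = 1.2438 which rounds to 1.24
d₂ = d₁ − σ√T = 1.2438 − 0.3004 = 0.9434 which rounds to 0.94
exp(−rT) = exp(−0.078·2.5) = 0.8228
N(−d₂) = N(-0.94) = 0.1736;  N(−d₁) = N(-1.24) = 0.1075
P = 350·0.8228·0.1736 − 400·0.1075 = 49.9933 − 43.0000 = 6.9933

£6.99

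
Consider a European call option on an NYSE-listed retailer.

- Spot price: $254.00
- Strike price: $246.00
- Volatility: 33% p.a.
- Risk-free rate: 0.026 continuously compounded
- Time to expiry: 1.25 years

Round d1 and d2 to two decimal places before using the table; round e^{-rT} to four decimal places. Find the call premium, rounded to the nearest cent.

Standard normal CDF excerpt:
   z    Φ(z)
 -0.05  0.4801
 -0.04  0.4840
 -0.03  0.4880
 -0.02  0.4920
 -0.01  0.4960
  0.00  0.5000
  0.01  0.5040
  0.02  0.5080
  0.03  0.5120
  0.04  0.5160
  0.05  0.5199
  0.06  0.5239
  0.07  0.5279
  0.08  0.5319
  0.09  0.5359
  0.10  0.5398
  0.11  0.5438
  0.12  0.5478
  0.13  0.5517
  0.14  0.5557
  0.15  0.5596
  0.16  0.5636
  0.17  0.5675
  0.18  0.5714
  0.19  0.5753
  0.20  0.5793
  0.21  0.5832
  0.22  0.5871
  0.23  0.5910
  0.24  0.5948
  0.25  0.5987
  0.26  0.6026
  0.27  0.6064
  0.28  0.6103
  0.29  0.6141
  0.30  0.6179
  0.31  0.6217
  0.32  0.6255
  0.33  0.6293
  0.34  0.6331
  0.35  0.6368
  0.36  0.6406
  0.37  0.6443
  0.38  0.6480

$44.60

σ√T = 0.33 × 1.1180 = 0.3690
d₁ = [ln(254/246) + (0.026 + 0.33²/2)·1.25] / 0.3690 = [0.0320 + 0.1006] / 0.3690 = 0.3593 ≈ 0.36
d₂ = d₁ − σ√T = 0.3593 − 0.3690 = -0.0096 ≈ -0.01
e^(−rT) = e^(−0.026·1.25) = 0.9680
C = 254·N(0.36) − 246·0.9680·N(-0.01) = 254·0.6406 − 246·0.9680·0.4960 = 162.7124 − 118.1115 = 44.6009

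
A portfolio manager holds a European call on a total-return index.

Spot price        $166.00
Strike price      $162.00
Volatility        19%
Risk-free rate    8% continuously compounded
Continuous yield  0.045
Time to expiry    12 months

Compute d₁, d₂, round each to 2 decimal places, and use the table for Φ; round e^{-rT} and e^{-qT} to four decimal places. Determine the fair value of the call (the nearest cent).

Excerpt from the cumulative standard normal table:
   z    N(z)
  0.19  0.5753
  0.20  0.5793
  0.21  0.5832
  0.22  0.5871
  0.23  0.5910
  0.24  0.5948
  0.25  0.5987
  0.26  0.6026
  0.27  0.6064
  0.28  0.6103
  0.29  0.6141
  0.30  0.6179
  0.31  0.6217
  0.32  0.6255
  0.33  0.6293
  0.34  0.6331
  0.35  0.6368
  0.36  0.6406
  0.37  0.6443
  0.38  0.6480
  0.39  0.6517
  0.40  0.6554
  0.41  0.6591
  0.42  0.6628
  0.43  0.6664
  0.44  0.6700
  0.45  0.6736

σ√T = 0.19·√1 = 0.1900
d₁ = [ln(166/162) + (0.08 − 0.045 + ½·0.19²)·1] / (σ√T) = (0.0244 + 0.0530) / 0.1900 = 0.4076 ≈ 0.41
d₂ = 0.4076 − 0.1900 = 0.2176 ≈ 0.22
e^(−qT) = e^(−0.045·1) = 0.9560;  e^(−rT) = e^(−0.08·1) = 0.9231
C = 166·0.9560·N(0.41) − 162·0.9231·N(0.22) = 166·0.9560·0.6591 − 162·0.9231·0.5871 = 104.5965 − 87.7962 = 16.8003

$16.80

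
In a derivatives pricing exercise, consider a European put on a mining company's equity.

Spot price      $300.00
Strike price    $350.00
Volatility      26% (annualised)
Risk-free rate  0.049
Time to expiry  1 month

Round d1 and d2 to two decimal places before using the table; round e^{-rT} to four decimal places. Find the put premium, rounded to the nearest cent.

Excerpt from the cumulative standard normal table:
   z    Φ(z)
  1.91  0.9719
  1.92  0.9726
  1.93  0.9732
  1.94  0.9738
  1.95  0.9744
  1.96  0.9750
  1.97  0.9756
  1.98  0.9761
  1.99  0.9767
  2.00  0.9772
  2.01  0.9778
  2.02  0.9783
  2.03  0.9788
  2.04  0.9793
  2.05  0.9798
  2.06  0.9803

σ√T = 0.26·√0.08333 = 0.0751
d₁ = [ln(300/350) + (0.049 + 0.26²/2)·0.08333] / 0.0751 = [-0.1542 + 0.0069] / 0.0751 = -1.9619 → -1.96
d₂ = d₁ − σ√T = -1.9619 − 0.0751 = -2.0369 → -2.04
e^(−rT) = e^(−0.049·0.08333) = 0.9959
N(−d₂) = N(2.04) = 0.9793;  N(−d₁) = N(1.96) = 0.9750
P = 350·0.9959·0.9793 − 300·0.9750 = 341.3497 − 292.5000 = 48.8497

$48.85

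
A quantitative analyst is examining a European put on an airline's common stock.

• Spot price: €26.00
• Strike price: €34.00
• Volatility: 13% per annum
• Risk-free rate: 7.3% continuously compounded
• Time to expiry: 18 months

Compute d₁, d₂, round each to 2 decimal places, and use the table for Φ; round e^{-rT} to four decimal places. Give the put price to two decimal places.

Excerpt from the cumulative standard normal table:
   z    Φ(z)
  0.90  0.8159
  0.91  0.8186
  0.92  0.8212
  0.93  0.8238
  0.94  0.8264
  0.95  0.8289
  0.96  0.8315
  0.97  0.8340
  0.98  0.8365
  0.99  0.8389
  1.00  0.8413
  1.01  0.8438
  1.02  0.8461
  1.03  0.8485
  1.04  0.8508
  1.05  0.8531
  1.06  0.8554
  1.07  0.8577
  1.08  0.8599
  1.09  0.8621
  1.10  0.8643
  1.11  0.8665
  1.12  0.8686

€4.85

σ√T = 0.13 × 1.2247 = 0.1592
d₁ = [ln(26/34) + (0.073 + 0.13²/2)·1.5] / 0.1592 = [-0.2683 + 0.1222] / 0.1592 = -0.9175 which rounds to -0.92
d₂ = d₁ − σ√T = -0.9175 − 0.1592 = -1.0768 which rounds to -1.08
e^(−rT) = e^(−0.073·1.5) = 0.8963
N(−d₂) = N(1.08) = 0.8599;  N(−d₁) = N(0.92) = 0.8212
P = 34·0.8963·0.8599 − 26·0.8212 = 26.2048 − 21.3512 = 4.8536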